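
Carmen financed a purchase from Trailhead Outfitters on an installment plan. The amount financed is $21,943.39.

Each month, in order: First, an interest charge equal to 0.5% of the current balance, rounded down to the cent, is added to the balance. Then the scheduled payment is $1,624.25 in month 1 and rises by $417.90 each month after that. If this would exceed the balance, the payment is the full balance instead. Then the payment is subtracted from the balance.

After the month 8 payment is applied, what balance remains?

$0.00

Month 1: opening $21,943.39; interest $109.71 → $22,053.10; payment $1,624.25; balance $20,428.85
Month 2: opening $20,428.85; interest $102.14 → $20,530.99; payment $2,042.15; balance $18,488.84
Month 3: opening $18,488.84; interest $92.44 → $18,581.28; payment $2,460.05; balance $16,121.23
Month 4: opening $16,121.23; interest $80.60 → $16,201.83; payment $2,877.95; balance $13,323.88
Month 5: opening $13,323.88; interest $66.61 → $13,390.49; payment $3,295.85; balance $10,094.64
Month 6: opening $10,094.64; interest $50.47 → $10,145.11; payment $3,713.75; balance $6,431.36
Month 7: opening $6,431.36; interest $32.15 → $6,463.51; payment $4,131.65; balance $2,331.86
Month 8: opening $2,331.86; interest $11.65 → $2,343.51; payment $2,343.51; balance $0.00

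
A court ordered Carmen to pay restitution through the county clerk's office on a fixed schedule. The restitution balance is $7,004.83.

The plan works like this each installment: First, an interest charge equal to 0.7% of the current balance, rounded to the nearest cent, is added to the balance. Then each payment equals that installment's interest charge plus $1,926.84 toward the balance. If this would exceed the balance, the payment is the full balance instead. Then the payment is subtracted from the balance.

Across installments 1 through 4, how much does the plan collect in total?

Installment 1: $7,004.83 +$49.03 interest = $7,053.86; pay $1,975.87 → $5,077.99
Installment 2: $5,077.99 +$35.55 interest = $5,113.54; pay $1,962.39 → $3,151.15
Installment 3: $3,151.15 +$22.06 interest = $3,173.21; pay $1,948.90 → $1,224.31
Installment 4: $1,224.31 +$8.57 interest = $1,232.88; pay $1,232.88 → $0.00
Total paid: $7,120.04

$7,120.04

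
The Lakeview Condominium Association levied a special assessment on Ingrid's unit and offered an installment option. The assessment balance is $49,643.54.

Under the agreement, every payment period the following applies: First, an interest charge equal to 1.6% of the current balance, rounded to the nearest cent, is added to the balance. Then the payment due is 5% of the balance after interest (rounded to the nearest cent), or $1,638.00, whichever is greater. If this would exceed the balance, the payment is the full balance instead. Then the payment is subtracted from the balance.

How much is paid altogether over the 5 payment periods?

# | Opening | Interest | Payment | End bal
1 | $49,643.54 | $794.30 | $2,521.89 | $47,915.95
2 | $47,915.95 | $766.66 | $2,434.13 | $46,248.48
3 | $46,248.48 | $739.98 | $2,349.42 | $44,639.04
4 | $44,639.04 | $714.22 | $2,267.66 | $43,085.60
5 | $43,085.60 | $689.37 | $2,188.75 | $41,586.22
Total paid: $11,761.85

$11,761.85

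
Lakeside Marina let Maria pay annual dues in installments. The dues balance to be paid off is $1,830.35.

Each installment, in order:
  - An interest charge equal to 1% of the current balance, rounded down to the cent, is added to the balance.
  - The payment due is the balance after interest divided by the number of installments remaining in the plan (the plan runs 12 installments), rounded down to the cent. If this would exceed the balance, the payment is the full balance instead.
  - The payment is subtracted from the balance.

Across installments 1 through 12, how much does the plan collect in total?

Installment 1: opening $1,830.35; interest $18.30 → $1,848.65; payment $154.05; balance $1,694.60
Installment 2: opening $1,694.60; interest $16.94 → $1,711.54; payment $155.59; balance $1,555.95
Installment 3: opening $1,555.95; interest $15.55 → $1,571.50; payment $157.15; balance $1,414.35
Installment 4: opening $1,414.35; interest $14.14 → $1,428.49; payment $158.72; balance $1,269.77
Installment 5: opening $1,269.77; interest $12.69 → $1,282.46; payment $160.30; balance $1,122.16
Installment 6: opening $1,122.16; interest $11.22 → $1,133.38; payment $161.91; balance $971.47
Installment 7: opening $971.47; interest $9.71 → $981.18; payment $163.53; balance $817.65
Installment 8: opening $817.65; interest $8.17 → $825.82; payment $165.16; balance $660.66
Installment 9: opening $660.66; interest $6.60 → $667.26; payment $166.81; balance $500.45
Installment 10: opening $500.45; interest $5.00 → $505.45; payment $168.48; balance $336.97
Installment 11: opening $336.97; interest $3.36 → $340.33; payment $170.16; balance $170.17
Installment 12: opening $170.17; interest $1.70 → $171.87; payment $171.87; balance $0.00
Total paid: $1,953.73

$1,953.73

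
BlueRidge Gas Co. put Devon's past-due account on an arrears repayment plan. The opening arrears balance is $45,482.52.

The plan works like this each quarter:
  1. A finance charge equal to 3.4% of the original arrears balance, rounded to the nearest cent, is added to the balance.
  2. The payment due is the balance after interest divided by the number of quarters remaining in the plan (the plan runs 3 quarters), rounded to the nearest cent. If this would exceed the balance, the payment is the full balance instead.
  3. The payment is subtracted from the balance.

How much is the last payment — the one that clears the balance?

Quarter 1: $45,482.52 +$1,546.41 interest = $47,028.93; pay $15,676.31 → $31,352.62
Quarter 2: $31,352.62 +$1,546.41 interest = $32,899.03; pay $16,449.52 → $16,449.51
Quarter 3: $16,449.51 +$1,546.41 interest = $17,995.92; pay $17,995.92 → $0.00

$17,995.92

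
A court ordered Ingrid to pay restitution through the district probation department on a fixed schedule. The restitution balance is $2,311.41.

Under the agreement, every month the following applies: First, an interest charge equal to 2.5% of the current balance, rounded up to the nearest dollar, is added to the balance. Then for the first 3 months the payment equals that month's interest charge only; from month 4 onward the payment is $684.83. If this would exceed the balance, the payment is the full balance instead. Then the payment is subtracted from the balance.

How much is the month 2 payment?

Month 1: $2,311.41 +$58.00 interest = $2,369.41; pay $58.00 → $2,311.41
Month 2: $2,311.41 +$58.00 interest = $2,369.41; pay $58.00 → $2,311.41

$58.00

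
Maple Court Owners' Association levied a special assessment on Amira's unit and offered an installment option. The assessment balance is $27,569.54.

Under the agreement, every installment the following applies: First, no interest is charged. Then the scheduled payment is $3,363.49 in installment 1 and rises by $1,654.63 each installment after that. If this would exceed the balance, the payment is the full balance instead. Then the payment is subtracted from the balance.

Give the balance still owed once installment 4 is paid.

# | Opening | Payment | End bal
1 | $27,569.54 | $3,363.49 | $24,206.05
2 | $24,206.05 | $5,018.12 | $19,187.93
3 | $19,187.93 | $6,672.75 | $12,515.18
4 | $12,515.18 | $8,327.38 | $4,187.80

$4,187.80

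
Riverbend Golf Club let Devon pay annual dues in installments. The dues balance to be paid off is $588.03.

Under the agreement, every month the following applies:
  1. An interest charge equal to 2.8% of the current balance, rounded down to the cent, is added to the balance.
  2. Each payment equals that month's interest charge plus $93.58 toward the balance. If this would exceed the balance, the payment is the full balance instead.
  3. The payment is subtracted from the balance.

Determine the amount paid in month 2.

Month 1: opening $588.03; interest $16.46 → $604.49; payment $110.04; balance $494.45
Month 2: opening $494.45; interest $13.84 → $508.29; payment $107.42; balance $400.87

$107.42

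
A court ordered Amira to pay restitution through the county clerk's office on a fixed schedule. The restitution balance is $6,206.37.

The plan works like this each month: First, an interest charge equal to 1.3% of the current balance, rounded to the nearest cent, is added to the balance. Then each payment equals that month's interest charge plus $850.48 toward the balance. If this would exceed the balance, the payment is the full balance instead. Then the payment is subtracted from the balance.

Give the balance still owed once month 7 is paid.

Month 1: opening $6,206.37; interest $80.68 → $6,287.05; payment $931.16; balance $5,355.89
Month 2: opening $5,355.89; interest $69.63 → $5,425.52; payment $920.11; balance $4,505.41
Month 3: opening $4,505.41; interest $58.57 → $4,563.98; payment $909.05; balance $3,654.93
Month 4: opening $3,654.93; interest $47.51 → $3,702.44; payment $897.99; balance $2,804.45
Month 5: opening $2,804.45; interest $36.46 → $2,840.91; payment $886.94; balance $1,953.97
Month 6: opening $1,953.97; interest $25.40 → $1,979.37; payment $875.88; balance $1,103.49
Month 7: opening $1,103.49; interest $14.35 → $1,117.84; payment $864.83; balance $253.01

$253.01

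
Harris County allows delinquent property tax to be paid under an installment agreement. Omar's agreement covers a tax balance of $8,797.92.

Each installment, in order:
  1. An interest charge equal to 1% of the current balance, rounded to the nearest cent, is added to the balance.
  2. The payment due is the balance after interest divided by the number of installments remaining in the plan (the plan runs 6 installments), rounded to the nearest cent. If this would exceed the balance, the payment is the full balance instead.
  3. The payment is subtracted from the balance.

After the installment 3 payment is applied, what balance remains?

Installment 1: opening $8,797.92; interest $87.98 → $8,885.90; payment $1,480.98; balance $7,404.92
Installment 2: opening $7,404.92; interest $74.05 → $7,478.97; payment $1,495.79; balance $5,983.18
Installment 3: opening $5,983.18; interest $59.83 → $6,043.01; payment $1,510.75; balance $4,532.26

$4,532.26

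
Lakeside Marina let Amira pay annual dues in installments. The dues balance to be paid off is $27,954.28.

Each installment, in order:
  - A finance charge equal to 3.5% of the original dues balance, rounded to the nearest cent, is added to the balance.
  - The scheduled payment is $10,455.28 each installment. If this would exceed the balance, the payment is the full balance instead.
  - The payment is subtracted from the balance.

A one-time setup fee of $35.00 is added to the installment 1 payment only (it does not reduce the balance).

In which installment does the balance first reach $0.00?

3

Installment 1: $27,954.28 +$978.40 interest = $28,932.68; pay $10,455.28 (+ $35.00 fee) → $18,477.40
Installment 2: $18,477.40 +$978.40 interest = $19,455.80; pay $10,455.28 → $9,000.52
Installment 3: $9,000.52 +$978.40 interest = $9,978.92; pay $9,978.92 → $0.00
Balance reaches $0.00 in installment 3.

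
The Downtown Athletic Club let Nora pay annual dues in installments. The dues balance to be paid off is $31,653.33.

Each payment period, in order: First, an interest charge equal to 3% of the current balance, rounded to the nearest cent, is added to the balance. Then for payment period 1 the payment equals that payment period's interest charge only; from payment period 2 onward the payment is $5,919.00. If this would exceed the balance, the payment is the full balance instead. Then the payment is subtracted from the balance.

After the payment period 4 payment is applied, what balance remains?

Payment period 1: opening $31,653.33; interest $949.60 → $32,602.93; payment $949.60; balance $31,653.33
Payment period 2: opening $31,653.33; interest $949.60 → $32,602.93; payment $5,919.00; balance $26,683.93
Payment period 3: opening $26,683.93; interest $800.52 → $27,484.45; payment $5,919.00; balance $21,565.45
Payment period 4: opening $21,565.45; interest $646.96 → $22,212.41; payment $5,919.00; balance $16,293.41

$16,293.41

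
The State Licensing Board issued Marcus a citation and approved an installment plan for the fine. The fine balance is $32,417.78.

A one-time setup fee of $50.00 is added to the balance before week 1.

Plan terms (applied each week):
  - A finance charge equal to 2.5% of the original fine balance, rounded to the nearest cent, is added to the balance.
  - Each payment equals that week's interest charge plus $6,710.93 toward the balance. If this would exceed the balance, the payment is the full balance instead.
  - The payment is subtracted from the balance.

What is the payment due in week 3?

$7,521.37

Week 1: opening $32,467.78; interest $810.44 → $33,278.22; payment $7,521.37; balance $25,756.85
Week 2: opening $25,756.85; interest $810.44 → $26,567.29; payment $7,521.37; balance $19,045.92
Week 3: opening $19,045.92; interest $810.44 → $19,856.36; payment $7,521.37; balance $12,334.99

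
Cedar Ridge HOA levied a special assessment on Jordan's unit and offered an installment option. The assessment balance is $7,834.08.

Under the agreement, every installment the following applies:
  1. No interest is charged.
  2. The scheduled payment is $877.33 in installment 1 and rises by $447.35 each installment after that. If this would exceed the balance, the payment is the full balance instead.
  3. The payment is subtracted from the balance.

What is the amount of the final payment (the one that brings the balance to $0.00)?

Installment 1: opening $7,834.08; payment $877.33; balance $6,956.75
Installment 2: opening $6,956.75; payment $1,324.68; balance $5,632.07
Installment 3: opening $5,632.07; payment $1,772.03; balance $3,860.04
Installment 4: opening $3,860.04; payment $2,219.38; balance $1,640.66
Installment 5: opening $1,640.66; payment $1,640.66; balance $0.00

$1,640.66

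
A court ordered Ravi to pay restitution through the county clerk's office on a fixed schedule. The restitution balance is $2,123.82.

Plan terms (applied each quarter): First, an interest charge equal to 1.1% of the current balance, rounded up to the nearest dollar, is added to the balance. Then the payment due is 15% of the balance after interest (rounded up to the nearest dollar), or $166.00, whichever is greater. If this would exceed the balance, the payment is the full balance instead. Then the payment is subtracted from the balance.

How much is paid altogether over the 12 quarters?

Quarter 1: opening $2,123.82; interest $24.00 → $2,147.82; payment $323.00; balance $1,824.82
Quarter 2: opening $1,824.82; interest $21.00 → $1,845.82; payment $277.00; balance $1,568.82
Quarter 3: opening $1,568.82; interest $18.00 → $1,586.82; payment $239.00; balance $1,347.82
Quarter 4: opening $1,347.82; interest $15.00 → $1,362.82; payment $205.00; balance $1,157.82
Quarter 5: opening $1,157.82; interest $13.00 → $1,170.82; payment $176.00; balance $994.82
Quarter 6: opening $994.82; interest $11.00 → $1,005.82; payment $166.00; balance $839.82
Quarter 7: opening $839.82; interest $10.00 → $849.82; payment $166.00; balance $683.82
Quarter 8: opening $683.82; interest $8.00 → $691.82; payment $166.00; balance $525.82
Quarter 9: opening $525.82; interest $6.00 → $531.82; payment $166.00; balance $365.82
Quarter 10: opening $365.82; interest $5.00 → $370.82; payment $166.00; balance $204.82
Quarter 11: opening $204.82; interest $3.00 → $207.82; payment $166.00; balance $41.82
Quarter 12: opening $41.82; interest $1.00 → $42.82; payment $42.82; balance $0.00
Total paid: $2,258.82

$2,258.82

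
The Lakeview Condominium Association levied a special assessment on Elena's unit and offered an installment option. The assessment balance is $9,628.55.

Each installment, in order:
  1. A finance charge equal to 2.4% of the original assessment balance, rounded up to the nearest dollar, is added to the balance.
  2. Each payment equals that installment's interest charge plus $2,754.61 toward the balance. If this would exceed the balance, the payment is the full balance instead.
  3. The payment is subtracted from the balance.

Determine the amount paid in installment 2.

$2,986.61

Installment 1: $9,628.55 +$232.00 interest = $9,860.55; pay $2,986.61 → $6,873.94
Installment 2: $6,873.94 +$232.00 interest = $7,105.94; pay $2,986.61 → $4,119.33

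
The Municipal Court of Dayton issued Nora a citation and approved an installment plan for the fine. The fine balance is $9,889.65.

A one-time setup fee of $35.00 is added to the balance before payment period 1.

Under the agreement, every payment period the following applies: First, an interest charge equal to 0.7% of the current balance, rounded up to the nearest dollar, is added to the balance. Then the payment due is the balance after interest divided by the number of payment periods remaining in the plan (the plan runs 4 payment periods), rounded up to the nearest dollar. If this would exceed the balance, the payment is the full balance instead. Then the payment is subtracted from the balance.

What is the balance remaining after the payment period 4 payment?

$0.00

# | Opening | Interest | Payment | End bal
1 | $9,924.65 | $70.00 | $2,499.00 | $7,495.65
2 | $7,495.65 | $53.00 | $2,517.00 | $5,031.65
3 | $5,031.65 | $36.00 | $2,534.00 | $2,533.65
4 | $2,533.65 | $18.00 | $2,551.65 | $0.00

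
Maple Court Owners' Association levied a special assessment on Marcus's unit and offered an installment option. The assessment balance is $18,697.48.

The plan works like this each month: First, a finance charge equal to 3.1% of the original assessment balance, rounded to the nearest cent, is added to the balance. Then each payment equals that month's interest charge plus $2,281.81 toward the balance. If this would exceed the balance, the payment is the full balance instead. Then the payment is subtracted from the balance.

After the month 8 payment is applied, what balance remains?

$443.00

Month 1: opening $18,697.48; interest $579.62 → $19,277.10; payment $2,861.43; balance $16,415.67
Month 2: opening $16,415.67; interest $579.62 → $16,995.29; payment $2,861.43; balance $14,133.86
Month 3: opening $14,133.86; interest $579.62 → $14,713.48; payment $2,861.43; balance $11,852.05
Month 4: opening $11,852.05; interest $579.62 → $12,431.67; payment $2,861.43; balance $9,570.24
Month 5: opening $9,570.24; interest $579.62 → $10,149.86; payment $2,861.43; balance $7,288.43
Month 6: opening $7,288.43; interest $579.62 → $7,868.05; payment $2,861.43; balance $5,006.62
Month 7: opening $5,006.62; interest $579.62 → $5,586.24; payment $2,861.43; balance $2,724.81
Month 8: opening $2,724.81; interest $579.62 → $3,304.43; payment $2,861.43; balance $443.00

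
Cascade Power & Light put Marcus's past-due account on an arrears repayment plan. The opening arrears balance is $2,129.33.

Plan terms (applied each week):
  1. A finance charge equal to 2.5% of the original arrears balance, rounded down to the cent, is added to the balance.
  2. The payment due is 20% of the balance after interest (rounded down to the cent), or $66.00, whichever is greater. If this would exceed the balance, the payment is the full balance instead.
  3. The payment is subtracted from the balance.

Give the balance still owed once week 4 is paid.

# | Opening | Interest | Payment | End bal
1 | $2,129.33 | $53.23 | $436.51 | $1,746.05
2 | $1,746.05 | $53.23 | $359.85 | $1,439.43
3 | $1,439.43 | $53.23 | $298.53 | $1,194.13
4 | $1,194.13 | $53.23 | $249.47 | $997.89

$997.89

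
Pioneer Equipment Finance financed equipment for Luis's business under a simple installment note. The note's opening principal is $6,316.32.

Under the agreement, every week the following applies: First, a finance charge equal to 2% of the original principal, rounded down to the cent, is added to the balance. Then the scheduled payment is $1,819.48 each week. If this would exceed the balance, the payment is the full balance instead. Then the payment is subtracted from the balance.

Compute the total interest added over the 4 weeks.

Week 1: $6,316.32 +$126.32 interest = $6,442.64; pay $1,819.48 → $4,623.16
Week 2: $4,623.16 +$126.32 interest = $4,749.48; pay $1,819.48 → $2,930.00
Week 3: $2,930.00 +$126.32 interest = $3,056.32; pay $1,819.48 → $1,236.84
Week 4: $1,236.84 +$126.32 interest = $1,363.16; pay $1,363.16 → $0.00
Total interest: $126.32 + $126.32 + $126.32 + $126.32 = $505.28

$505.28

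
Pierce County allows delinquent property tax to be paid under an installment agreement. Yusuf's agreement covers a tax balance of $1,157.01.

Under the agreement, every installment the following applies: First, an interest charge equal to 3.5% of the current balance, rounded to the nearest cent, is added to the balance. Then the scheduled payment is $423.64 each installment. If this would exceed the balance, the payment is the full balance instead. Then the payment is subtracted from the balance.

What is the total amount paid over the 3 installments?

Installment 1: $1,157.01 +$40.50 interest = $1,197.51; pay $423.64 → $773.87
Installment 2: $773.87 +$27.09 interest = $800.96; pay $423.64 → $377.32
Installment 3: $377.32 +$13.21 interest = $390.53; pay $390.53 → $0.00
Total paid: $1,237.81

$1,237.81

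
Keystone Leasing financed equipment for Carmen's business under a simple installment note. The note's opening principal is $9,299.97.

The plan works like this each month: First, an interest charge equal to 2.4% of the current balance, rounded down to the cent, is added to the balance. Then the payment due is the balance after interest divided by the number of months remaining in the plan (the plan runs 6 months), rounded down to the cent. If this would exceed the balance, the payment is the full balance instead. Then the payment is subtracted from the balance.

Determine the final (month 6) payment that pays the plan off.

$1,787.02

Month 1: opening $9,299.97; interest $223.19 → $9,523.16; payment $1,587.19; balance $7,935.97
Month 2: opening $7,935.97; interest $190.46 → $8,126.43; payment $1,625.28; balance $6,501.15
Month 3: opening $6,501.15; interest $156.02 → $6,657.17; payment $1,664.29; balance $4,992.88
Month 4: opening $4,992.88; interest $119.82 → $5,112.70; payment $1,704.23; balance $3,408.47
Month 5: opening $3,408.47; interest $81.80 → $3,490.27; payment $1,745.13; balance $1,745.14
Month 6: opening $1,745.14; interest $41.88 → $1,787.02; payment $1,787.02; balance $0.00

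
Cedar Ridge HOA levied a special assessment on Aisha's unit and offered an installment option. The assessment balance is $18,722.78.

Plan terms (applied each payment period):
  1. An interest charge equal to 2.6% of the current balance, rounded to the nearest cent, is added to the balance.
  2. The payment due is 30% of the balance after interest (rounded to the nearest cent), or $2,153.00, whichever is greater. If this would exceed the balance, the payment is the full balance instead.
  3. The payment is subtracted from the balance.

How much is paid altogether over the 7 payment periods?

Payment period 1: opening $18,722.78; interest $486.79 → $19,209.57; payment $5,762.87; balance $13,446.70
Payment period 2: opening $13,446.70; interest $349.61 → $13,796.31; payment $4,138.89; balance $9,657.42
Payment period 3: opening $9,657.42; interest $251.09 → $9,908.51; payment $2,972.55; balance $6,935.96
Payment period 4: opening $6,935.96; interest $180.33 → $7,116.29; payment $2,153.00; balance $4,963.29
Payment period 5: opening $4,963.29; interest $129.05 → $5,092.34; payment $2,153.00; balance $2,939.34
Payment period 6: opening $2,939.34; interest $76.42 → $3,015.76; payment $2,153.00; balance $862.76
Payment period 7: opening $862.76; interest $22.43 → $885.19; payment $885.19; balance $0.00
Total paid: $20,218.50

$20,218.50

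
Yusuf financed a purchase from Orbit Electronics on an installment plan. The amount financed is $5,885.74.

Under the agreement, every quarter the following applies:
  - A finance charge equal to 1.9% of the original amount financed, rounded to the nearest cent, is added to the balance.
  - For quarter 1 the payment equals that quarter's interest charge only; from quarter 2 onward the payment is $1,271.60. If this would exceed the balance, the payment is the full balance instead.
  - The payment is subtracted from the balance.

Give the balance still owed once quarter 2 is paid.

Quarter 1: opening $5,885.74; interest $111.83 → $5,997.57; payment $111.83; balance $5,885.74
Quarter 2: opening $5,885.74; interest $111.83 → $5,997.57; payment $1,271.60; balance $4,725.97

$4,725.97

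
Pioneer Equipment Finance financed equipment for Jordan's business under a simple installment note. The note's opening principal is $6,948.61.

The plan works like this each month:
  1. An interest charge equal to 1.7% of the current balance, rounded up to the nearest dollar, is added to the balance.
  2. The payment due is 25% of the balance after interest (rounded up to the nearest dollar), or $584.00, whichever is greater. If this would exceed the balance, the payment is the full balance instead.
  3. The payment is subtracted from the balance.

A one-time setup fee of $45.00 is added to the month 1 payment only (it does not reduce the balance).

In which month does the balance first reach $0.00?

# | Opening | Interest | Payment | Fee | End bal
1 | $6,948.61 | $119.00 | $1,767.00 | $45.00 | $5,300.61
2 | $5,300.61 | $91.00 | $1,348.00 | — | $4,043.61
3 | $4,043.61 | $69.00 | $1,029.00 | — | $3,083.61
4 | $3,083.61 | $53.00 | $785.00 | — | $2,351.61
5 | $2,351.61 | $40.00 | $598.00 | — | $1,793.61
6 | $1,793.61 | $31.00 | $584.00 | — | $1,240.61
7 | $1,240.61 | $22.00 | $584.00 | — | $678.61
8 | $678.61 | $12.00 | $584.00 | — | $106.61
9 | $106.61 | $2.00 | $108.61 | — | $0.00
Balance reaches $0.00 in month 9.

9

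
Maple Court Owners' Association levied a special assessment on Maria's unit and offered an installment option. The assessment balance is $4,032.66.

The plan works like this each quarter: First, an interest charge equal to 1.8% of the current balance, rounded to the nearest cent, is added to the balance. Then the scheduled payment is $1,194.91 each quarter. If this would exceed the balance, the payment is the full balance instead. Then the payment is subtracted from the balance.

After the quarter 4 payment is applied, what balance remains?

$0.00

Quarter 1: opening $4,032.66; interest $72.59 → $4,105.25; payment $1,194.91; balance $2,910.34
Quarter 2: opening $2,910.34; interest $52.39 → $2,962.73; payment $1,194.91; balance $1,767.82
Quarter 3: opening $1,767.82; interest $31.82 → $1,799.64; payment $1,194.91; balance $604.73
Quarter 4: opening $604.73; interest $10.89 → $615.62; payment $615.62; balance $0.00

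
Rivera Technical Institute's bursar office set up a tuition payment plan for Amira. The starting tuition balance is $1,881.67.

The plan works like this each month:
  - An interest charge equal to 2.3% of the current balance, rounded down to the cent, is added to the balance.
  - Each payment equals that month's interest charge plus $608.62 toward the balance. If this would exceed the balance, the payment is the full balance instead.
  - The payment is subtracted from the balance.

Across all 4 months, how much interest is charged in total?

$89.11

Month 1: opening $1,881.67; interest $43.27 → $1,924.94; payment $651.89; balance $1,273.05
Month 2: opening $1,273.05; interest $29.28 → $1,302.33; payment $637.90; balance $664.43
Month 3: opening $664.43; interest $15.28 → $679.71; payment $623.90; balance $55.81
Month 4: opening $55.81; interest $1.28 → $57.09; payment $57.09; balance $0.00
Total interest: $43.27 + $29.28 + $15.28 + $1.28 = $89.11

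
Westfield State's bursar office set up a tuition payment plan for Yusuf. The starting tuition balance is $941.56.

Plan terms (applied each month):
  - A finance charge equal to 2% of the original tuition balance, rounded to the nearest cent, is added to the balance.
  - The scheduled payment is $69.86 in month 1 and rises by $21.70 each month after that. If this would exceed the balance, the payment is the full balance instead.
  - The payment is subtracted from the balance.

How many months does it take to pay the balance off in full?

Month 1: $941.56 +$18.83 interest = $960.39; pay $69.86 → $890.53
Month 2: $890.53 +$18.83 interest = $909.36; pay $91.56 → $817.80
Month 3: $817.80 +$18.83 interest = $836.63; pay $113.26 → $723.37
Month 4: $723.37 +$18.83 interest = $742.20; pay $134.96 → $607.24
Month 5: $607.24 +$18.83 interest = $626.07; pay $156.66 → $469.41
Month 6: $469.41 +$18.83 interest = $488.24; pay $178.36 → $309.88
Month 7: $309.88 +$18.83 interest = $328.71; pay $200.06 → $128.65
Month 8: $128.65 +$18.83 interest = $147.48; pay $147.48 → $0.00
Balance reaches $0.00 in month 8.

8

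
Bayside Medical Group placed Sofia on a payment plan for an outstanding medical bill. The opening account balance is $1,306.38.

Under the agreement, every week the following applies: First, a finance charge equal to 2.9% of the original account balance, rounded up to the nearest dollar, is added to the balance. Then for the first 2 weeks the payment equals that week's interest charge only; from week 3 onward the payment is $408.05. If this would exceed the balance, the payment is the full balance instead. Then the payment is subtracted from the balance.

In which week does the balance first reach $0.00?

Week 1: opening $1,306.38; interest $38.00 → $1,344.38; payment $38.00; balance $1,306.38
Week 2: opening $1,306.38; interest $38.00 → $1,344.38; payment $38.00; balance $1,306.38
Week 3: opening $1,306.38; interest $38.00 → $1,344.38; payment $408.05; balance $936.33
Week 4: opening $936.33; interest $38.00 → $974.33; payment $408.05; balance $566.28
Week 5: opening $566.28; interest $38.00 → $604.28; payment $408.05; balance $196.23
Week 6: opening $196.23; interest $38.00 → $234.23; payment $234.23; balance $0.00
Balance reaches $0.00 in week 6.

6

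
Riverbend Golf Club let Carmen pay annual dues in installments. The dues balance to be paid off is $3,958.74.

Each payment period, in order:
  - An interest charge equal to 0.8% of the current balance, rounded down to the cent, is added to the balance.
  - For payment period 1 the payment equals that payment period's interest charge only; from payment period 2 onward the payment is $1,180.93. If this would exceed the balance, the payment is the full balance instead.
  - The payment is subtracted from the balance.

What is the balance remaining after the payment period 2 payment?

$2,809.47

Payment period 1: $3,958.74 +$31.66 interest = $3,990.40; pay $31.66 → $3,958.74
Payment period 2: $3,958.74 +$31.66 interest = $3,990.40; pay $1,180.93 → $2,809.47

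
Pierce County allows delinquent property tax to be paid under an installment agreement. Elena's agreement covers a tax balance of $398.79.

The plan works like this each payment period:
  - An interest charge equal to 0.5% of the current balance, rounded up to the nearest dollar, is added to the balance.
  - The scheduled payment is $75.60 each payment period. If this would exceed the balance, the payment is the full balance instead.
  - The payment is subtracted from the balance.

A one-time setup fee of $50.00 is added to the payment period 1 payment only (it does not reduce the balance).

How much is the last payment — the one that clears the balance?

Payment period 1: $398.79 +$2.00 interest = $400.79; pay $75.60 (+ $50.00 fee) → $325.19
Payment period 2: $325.19 +$2.00 interest = $327.19; pay $75.60 → $251.59
Payment period 3: $251.59 +$2.00 interest = $253.59; pay $75.60 → $177.99
Payment period 4: $177.99 +$1.00 interest = $178.99; pay $75.60 → $103.39
Payment period 5: $103.39 +$1.00 interest = $104.39; pay $75.60 → $28.79
Payment period 6: $28.79 +$1.00 interest = $29.79; pay $29.79 → $0.00

$29.79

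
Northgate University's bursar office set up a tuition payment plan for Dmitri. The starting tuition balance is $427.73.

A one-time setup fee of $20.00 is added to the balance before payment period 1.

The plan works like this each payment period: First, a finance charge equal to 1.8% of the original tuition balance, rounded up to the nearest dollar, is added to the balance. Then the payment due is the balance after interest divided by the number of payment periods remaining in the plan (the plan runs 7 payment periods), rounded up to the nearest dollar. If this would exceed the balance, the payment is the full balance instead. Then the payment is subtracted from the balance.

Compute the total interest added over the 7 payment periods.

$56.00

Payment period 1: $447.73 +$8.00 interest = $455.73; pay $66.00 → $389.73
Payment period 2: $389.73 +$8.00 interest = $397.73; pay $67.00 → $330.73
Payment period 3: $330.73 +$8.00 interest = $338.73; pay $68.00 → $270.73
Payment period 4: $270.73 +$8.00 interest = $278.73; pay $70.00 → $208.73
Payment period 5: $208.73 +$8.00 interest = $216.73; pay $73.00 → $143.73
Payment period 6: $143.73 +$8.00 interest = $151.73; pay $76.00 → $75.73
Payment period 7: $75.73 +$8.00 interest = $83.73; pay $83.73 → $0.00
Total interest: $8.00 + $8.00 + $8.00 + $8.00 + $8.00 + $8.00 + $8.00 = $56.00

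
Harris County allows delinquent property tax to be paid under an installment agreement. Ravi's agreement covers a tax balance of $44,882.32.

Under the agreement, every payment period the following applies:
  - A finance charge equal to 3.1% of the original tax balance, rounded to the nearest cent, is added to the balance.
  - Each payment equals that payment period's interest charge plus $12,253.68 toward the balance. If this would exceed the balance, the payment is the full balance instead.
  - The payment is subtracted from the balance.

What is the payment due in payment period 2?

Payment period 1: opening $44,882.32; interest $1,391.35 → $46,273.67; payment $13,645.03; balance $32,628.64
Payment period 2: opening $32,628.64; interest $1,391.35 → $34,019.99; payment $13,645.03; balance $20,374.96

$13,645.03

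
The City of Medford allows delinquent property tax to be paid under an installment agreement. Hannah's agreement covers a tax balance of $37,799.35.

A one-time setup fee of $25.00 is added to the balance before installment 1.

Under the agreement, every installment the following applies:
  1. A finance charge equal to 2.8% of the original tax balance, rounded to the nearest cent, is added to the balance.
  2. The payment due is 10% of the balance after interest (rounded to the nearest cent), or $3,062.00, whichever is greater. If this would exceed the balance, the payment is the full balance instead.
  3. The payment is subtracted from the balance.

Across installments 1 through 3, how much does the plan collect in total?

Installment 1: $37,824.35 +$1,058.38 interest = $38,882.73; pay $3,888.27 → $34,994.46
Installment 2: $34,994.46 +$1,058.38 interest = $36,052.84; pay $3,605.28 → $32,447.56
Installment 3: $32,447.56 +$1,058.38 interest = $33,505.94; pay $3,350.59 → $30,155.35
Total paid: $10,844.14

$10,844.14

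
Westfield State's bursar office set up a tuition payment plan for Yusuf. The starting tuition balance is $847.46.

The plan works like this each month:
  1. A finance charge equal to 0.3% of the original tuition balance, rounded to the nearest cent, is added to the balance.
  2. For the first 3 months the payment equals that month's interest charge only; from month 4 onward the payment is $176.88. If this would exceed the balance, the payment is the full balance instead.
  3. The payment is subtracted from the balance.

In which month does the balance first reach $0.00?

Month 1: $847.46 +$2.54 interest = $850.00; pay $2.54 → $847.46
Month 2: $847.46 +$2.54 interest = $850.00; pay $2.54 → $847.46
Month 3: $847.46 +$2.54 interest = $850.00; pay $2.54 → $847.46
Month 4: $847.46 +$2.54 interest = $850.00; pay $176.88 → $673.12
Month 5: $673.12 +$2.54 interest = $675.66; pay $176.88 → $498.78
Month 6: $498.78 +$2.54 interest = $501.32; pay $176.88 → $324.44
Month 7: $324.44 +$2.54 interest = $326.98; pay $176.88 → $150.10
Month 8: $150.10 +$2.54 interest = $152.64; pay $152.64 → $0.00
Balance reaches $0.00 in month 8.

8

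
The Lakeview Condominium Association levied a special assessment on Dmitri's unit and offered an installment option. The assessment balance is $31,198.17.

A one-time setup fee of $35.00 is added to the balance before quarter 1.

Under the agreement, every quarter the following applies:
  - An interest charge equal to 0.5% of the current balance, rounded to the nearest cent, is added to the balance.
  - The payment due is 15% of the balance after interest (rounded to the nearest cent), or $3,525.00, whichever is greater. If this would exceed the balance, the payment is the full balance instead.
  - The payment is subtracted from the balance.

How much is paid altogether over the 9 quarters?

$31,959.32

# | Opening | Interest | Payment | End bal
1 | $31,233.17 | $156.17 | $4,708.40 | $26,680.94
2 | $26,680.94 | $133.40 | $4,022.15 | $22,792.19
3 | $22,792.19 | $113.96 | $3,525.00 | $19,381.15
4 | $19,381.15 | $96.91 | $3,525.00 | $15,953.06
5 | $15,953.06 | $79.77 | $3,525.00 | $12,507.83
6 | $12,507.83 | $62.54 | $3,525.00 | $9,045.37
7 | $9,045.37 | $45.23 | $3,525.00 | $5,565.60
8 | $5,565.60 | $27.83 | $3,525.00 | $2,068.43
9 | $2,068.43 | $10.34 | $2,078.77 | $0.00
Total paid: $31,959.32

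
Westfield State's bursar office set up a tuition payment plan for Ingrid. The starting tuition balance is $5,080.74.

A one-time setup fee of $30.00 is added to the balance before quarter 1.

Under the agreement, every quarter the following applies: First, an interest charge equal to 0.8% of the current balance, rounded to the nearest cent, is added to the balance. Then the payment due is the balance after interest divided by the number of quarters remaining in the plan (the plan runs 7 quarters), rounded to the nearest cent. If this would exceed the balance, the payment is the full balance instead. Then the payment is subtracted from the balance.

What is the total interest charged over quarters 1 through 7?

Quarter 1: $5,110.74 +$40.89 interest = $5,151.63; pay $735.95 → $4,415.68
Quarter 2: $4,415.68 +$35.33 interest = $4,451.01; pay $741.84 → $3,709.17
Quarter 3: $3,709.17 +$29.67 interest = $3,738.84; pay $747.77 → $2,991.07
Quarter 4: $2,991.07 +$23.93 interest = $3,015.00; pay $753.75 → $2,261.25
Quarter 5: $2,261.25 +$18.09 interest = $2,279.34; pay $759.78 → $1,519.56
Quarter 6: $1,519.56 +$12.16 interest = $1,531.72; pay $765.86 → $765.86
Quarter 7: $765.86 +$6.13 interest = $771.99; pay $771.99 → $0.00
Total interest: $40.89 + $35.33 + $29.67 + $23.93 + $18.09 + $12.16 + $6.13 = $166.20

$166.20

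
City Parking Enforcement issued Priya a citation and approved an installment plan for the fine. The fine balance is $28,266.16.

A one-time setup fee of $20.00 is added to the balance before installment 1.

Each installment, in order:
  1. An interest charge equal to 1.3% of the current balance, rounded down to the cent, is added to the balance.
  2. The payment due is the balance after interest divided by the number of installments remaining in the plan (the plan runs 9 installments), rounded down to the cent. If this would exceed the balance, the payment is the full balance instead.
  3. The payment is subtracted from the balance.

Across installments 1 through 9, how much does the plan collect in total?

Installment 1: opening $28,286.16; interest $367.72 → $28,653.88; payment $3,183.76; balance $25,470.12
Installment 2: opening $25,470.12; interest $331.11 → $25,801.23; payment $3,225.15; balance $22,576.08
Installment 3: opening $22,576.08; interest $293.48 → $22,869.56; payment $3,267.08; balance $19,602.48
Installment 4: opening $19,602.48; interest $254.83 → $19,857.31; payment $3,309.55; balance $16,547.76
Installment 5: opening $16,547.76; interest $215.12 → $16,762.88; payment $3,352.57; balance $13,410.31
Installment 6: opening $13,410.31; interest $174.33 → $13,584.64; payment $3,396.16; balance $10,188.48
Installment 7: opening $10,188.48; interest $132.45 → $10,320.93; payment $3,440.31; balance $6,880.62
Installment 8: opening $6,880.62; interest $89.44 → $6,970.06; payment $3,485.03; balance $3,485.03
Installment 9: opening $3,485.03; interest $45.30 → $3,530.33; payment $3,530.33; balance $0.00
Total paid: $30,189.94

$30,189.94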